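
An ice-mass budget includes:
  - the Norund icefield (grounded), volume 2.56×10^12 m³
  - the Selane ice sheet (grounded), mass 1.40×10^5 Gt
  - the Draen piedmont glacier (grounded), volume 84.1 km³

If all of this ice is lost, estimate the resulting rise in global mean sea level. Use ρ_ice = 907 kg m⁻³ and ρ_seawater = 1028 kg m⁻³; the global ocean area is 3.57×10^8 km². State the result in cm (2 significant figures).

≈ 39 cm

Norund: 2.56×10^12 m³ × (907/1028) = 2.259×10^12 m³ of water.
Selane: 1.40×10^5 Gt = 1.400×10^17 kg; dividing by ρ_w = 1028 kg m⁻³ gives 1.362×10^14 m³ of water.
Draen: 84.1 km³ × (907/1028) = 74.20 km³ of water.
Total added water ≈ 1.385×10^14 m³ over 3.57×10^14 m² → Δh = 0.388 m = 39 cm.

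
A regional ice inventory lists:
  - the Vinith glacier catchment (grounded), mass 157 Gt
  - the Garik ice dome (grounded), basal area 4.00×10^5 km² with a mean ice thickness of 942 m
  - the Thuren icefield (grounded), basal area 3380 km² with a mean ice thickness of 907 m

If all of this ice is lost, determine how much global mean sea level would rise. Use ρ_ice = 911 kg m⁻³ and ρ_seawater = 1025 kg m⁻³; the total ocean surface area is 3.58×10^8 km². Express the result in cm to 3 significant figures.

≈ 94.3 cm

Vinith: 157 Gt = 1.570×10^14 kg; dividing by ρ_w = 1025 kg m⁻³ gives 1.532×10^11 m³ of water.
Garik: ice volume = 4.00×10^5 km² × 942 m = 3.768×10^5 km³; 3.768×10^5 × (911/1025) = 3.349×10^5 km³ of water.
Thuren: ice volume = 3380 km² × 907 m = 3066 km³; 3066 × (911/1025) = 2725 km³ of water.
Total added water ≈ 3.378×10^14 m³ over 3.58×10^14 m² → Δh = 0.943 m = 94.3 cm.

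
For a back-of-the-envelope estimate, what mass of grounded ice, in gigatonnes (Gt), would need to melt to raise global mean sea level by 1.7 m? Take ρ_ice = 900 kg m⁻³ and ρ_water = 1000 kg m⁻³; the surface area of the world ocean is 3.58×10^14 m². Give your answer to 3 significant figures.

Required water volume = Δh × A = 1.7 m × 3.58×10^14 m² = 6.086×10^14 m³.
ρ_w = 1000 kg m⁻³, so the mass of water = 6.086×10^14 m³ × 1000 kg m⁻³ = 6.086×10^17 kg = 6.09×10^5 Gt (and the same mass of ice, by conservation).

≈ 6.09×10^5 Gt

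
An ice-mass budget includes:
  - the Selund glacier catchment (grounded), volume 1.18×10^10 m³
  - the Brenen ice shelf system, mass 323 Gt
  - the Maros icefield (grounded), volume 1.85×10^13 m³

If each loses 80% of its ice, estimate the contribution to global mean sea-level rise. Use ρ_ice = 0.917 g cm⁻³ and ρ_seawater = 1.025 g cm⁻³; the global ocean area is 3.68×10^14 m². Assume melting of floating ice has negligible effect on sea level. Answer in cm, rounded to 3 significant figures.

Selund: 0.8 × 1.18×10^10 m³ × (917/1025) = 8.445×10^9 m³ of water.
The Brenen ice shelf system is floating and already displaces its own weight of water, so its melt adds essentially nothing to sea level.
Maros: 0.8 × 1.85×10^13 m³ × (917/1025) = 1.324×10^13 m³ of water.
Total added water ≈ 1.325×10^13 m³ over 3.68×10^14 m² → Δh = 0.0360 m = 3.60 cm.

≈ 3.60 cm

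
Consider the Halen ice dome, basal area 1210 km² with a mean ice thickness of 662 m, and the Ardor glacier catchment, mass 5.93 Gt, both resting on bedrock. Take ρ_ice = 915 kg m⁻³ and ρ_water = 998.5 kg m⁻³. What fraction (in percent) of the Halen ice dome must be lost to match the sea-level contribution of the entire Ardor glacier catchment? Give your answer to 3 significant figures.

Equal sea-level rise means equal mass of meltwater, i.e. equal mass of ice lost.
Ice mass of Ardor: 5.930×10^12 kg; ice mass of Halen: 7.329×10^14 kg.
Fraction required = 5.930×10^12 / 7.329×10^14 = 8.09×10^-3 → 0.809 %.

≈ 0.809 %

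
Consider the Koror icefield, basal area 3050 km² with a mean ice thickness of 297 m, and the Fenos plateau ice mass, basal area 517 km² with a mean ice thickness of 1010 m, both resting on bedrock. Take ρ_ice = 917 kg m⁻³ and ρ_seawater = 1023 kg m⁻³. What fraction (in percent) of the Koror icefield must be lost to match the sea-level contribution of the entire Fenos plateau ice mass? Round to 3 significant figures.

Equal sea-level rise means equal mass of meltwater, i.e. equal mass of ice lost.
Ice mass of Fenos: 4.788×10^14 kg; ice mass of Koror: 8.307×10^14 kg.
Fraction required = 4.788×10^14 / 8.307×10^14 = 0.576 → 57.6 %.

≈ 57.6 %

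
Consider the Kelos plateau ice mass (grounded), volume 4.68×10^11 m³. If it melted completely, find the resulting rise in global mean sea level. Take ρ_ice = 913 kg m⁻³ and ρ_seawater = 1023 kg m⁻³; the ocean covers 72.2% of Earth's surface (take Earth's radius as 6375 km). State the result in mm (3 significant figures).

Kelos: 4.68×10^11 m³ × (913/1023) = 4.177×10^11 m³ of water.
Spread over 3.69×10^14 m² of ocean, Δh = 4.177×10^11 / 3.69×10^14 = 1.13×10^-3 m = 1.13 mm.

≈ 1.13 mm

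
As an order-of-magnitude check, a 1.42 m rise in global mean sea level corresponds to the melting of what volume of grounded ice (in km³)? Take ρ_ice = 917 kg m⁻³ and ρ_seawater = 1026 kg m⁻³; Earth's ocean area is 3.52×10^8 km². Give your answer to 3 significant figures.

Required water volume = Δh × A = 1.42 m × 3.52×10^14 m² = 4.998×10^14 m³ = 4.998×10^5 km³.
Ice volume = water volume × ρ_w/ρ_ice = 4.998×10^5 × 1026/917 = 5.59×10^5 km³.

≈ 5.59×10^5 km³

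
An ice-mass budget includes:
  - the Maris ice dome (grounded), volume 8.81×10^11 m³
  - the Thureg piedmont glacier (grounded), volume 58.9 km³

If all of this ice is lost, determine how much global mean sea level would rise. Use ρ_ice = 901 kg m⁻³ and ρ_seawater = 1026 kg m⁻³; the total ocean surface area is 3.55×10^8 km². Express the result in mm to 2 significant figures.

≈ 2.3 mm

Maris: 8.81×10^11 m³ × (901/1026) = 7.737×10^11 m³ of water.
Thureg: 58.9 km³ × (901/1026) = 51.72 km³ of water.
Total added water ≈ 8.254×10^11 m³ over 3.55×10^14 m² → Δh = 2.33×10^-3 m = 2.3 mm.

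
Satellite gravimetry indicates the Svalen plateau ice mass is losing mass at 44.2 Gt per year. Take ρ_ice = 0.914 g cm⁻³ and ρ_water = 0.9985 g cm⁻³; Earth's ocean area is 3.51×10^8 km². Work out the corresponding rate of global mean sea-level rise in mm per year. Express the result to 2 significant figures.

≈ 0.13 mm/yr

ρ_w = 0.9985 g cm⁻³ = 998.5 kg m⁻³. Annual water volume added = 44.2 Gt / ρ_w = 4.420×10^13 kg / 998.5 kg m⁻³ = 4.427×10^10 m³.
Δh per year = 4.427×10^10 / 3.51×10^14 = 1.26×10^-4 m = 0.13 mm.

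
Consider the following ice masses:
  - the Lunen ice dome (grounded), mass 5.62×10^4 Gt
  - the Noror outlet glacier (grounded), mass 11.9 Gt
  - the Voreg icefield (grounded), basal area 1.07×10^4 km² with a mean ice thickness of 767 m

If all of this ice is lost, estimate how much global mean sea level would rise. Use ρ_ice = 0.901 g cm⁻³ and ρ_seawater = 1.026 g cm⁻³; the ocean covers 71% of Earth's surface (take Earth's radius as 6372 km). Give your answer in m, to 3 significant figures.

Lunen: 5.62×10^4 Gt = 5.620×10^16 kg; dividing by ρ_w = 1.026 g cm⁻³ = 1026 kg m⁻³ gives 5.478×10^13 m³ of water.
Noror: 11.9 Gt = 1.190×10^13 kg; dividing by ρ_w = 1026 kg m⁻³ gives 1.160×10^10 m³ of water.
Voreg: ice volume = 1.07×10^4 km² × 767 m = 8207 km³; 8207 × (901/1026) = 7207 km³ of water.
Total added water ≈ 6.199×10^13 m³ over 3.62×10^14 m² → Δh = 0.171 m.

≈ 0.171 m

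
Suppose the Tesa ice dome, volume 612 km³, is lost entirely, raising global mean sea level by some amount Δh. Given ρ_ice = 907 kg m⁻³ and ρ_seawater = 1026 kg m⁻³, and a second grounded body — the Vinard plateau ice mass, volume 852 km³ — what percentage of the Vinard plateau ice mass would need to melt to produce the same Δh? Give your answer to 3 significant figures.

Equal sea-level rise means equal mass of meltwater, i.e. equal mass of ice lost.
Ice mass of Tesa: 5.551×10^14 kg; ice mass of Vinard: 7.728×10^14 kg.
Fraction required = 5.551×10^14 / 7.728×10^14 = 0.718 → 71.8 %.

≈ 71.8 %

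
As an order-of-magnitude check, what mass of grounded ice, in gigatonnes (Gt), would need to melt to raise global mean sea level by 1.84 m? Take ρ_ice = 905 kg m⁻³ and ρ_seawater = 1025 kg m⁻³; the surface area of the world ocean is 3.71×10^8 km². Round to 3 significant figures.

≈ 7.00×10^5 Gt

Required water volume = Δh × A = 1.84 m × 3.71×10^14 m² = 6.826×10^14 m³.
ρ_w = 1025 kg m⁻³, so the mass of water = 6.826×10^14 m³ × 1025 kg m⁻³ = 6.997×10^17 kg = 7.00×10^5 Gt (and the same mass of ice, by conservation).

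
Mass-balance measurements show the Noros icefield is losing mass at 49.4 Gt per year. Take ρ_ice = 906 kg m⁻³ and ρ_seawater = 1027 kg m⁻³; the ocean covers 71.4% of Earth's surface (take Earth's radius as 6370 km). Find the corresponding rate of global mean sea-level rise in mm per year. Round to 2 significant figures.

≈ 0.13 mm/yr

ρ_w = 1027 kg m⁻³. Annual water volume added = 49.4 Gt / ρ_w = 4.940×10^13 kg / 1027 kg m⁻³ = 4.810×10^10 m³.
Δh per year = 4.810×10^10 / 3.64×10^14 = 1.32×10^-4 m = 0.13 mm.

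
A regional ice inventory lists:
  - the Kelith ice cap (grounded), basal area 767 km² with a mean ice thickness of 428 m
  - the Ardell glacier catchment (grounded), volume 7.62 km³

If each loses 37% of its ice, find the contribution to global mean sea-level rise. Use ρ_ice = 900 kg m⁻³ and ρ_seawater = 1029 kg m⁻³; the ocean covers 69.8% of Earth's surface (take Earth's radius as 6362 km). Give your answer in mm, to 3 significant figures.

≈ 0.306 mm

Kelith: ice volume = 767 km² × 428 m = 328.3 km³; 0.37 × 328.3 × (900/1029) = 106.2 km³ of water.
Ardell: 0.37 × 7.62 km³ × (900/1029) = 2.466 km³ of water.
Total added water ≈ 1.087×10^11 m³ over 3.55×10^14 m² → Δh = 3.06×10^-4 m = 0.306 mm.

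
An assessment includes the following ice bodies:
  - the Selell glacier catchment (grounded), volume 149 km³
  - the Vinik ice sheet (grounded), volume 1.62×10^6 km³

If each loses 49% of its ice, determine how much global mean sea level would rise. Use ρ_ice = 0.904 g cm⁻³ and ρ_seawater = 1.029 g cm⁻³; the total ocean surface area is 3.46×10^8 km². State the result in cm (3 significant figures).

≈ 202 cm

Selell: 0.49 × 149 km³ × (904/1029) = 64.14 km³ of water.
Vinik: 0.49 × 1.62×10^6 km³ × (904/1029) = 6.974×10^5 km³ of water.
Total added water ≈ 6.974×10^14 m³ over 3.46×10^14 m² → Δh = 2.02 m = 202 cm.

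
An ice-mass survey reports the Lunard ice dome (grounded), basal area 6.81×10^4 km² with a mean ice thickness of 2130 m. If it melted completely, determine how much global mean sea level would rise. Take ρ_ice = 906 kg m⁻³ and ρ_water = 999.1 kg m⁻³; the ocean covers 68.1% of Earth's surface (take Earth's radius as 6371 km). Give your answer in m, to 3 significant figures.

Lunard: ice volume = 6.81×10^4 km² × 2130 m = 1.451×10^5 km³; 1.451×10^5 × (906/999.1) = 1.315×10^5 km³ of water.
Spread over 3.47×10^14 m² of ocean, Δh = 1.315×10^14 / 3.47×10^14 = 0.379 m.

≈ 0.379 m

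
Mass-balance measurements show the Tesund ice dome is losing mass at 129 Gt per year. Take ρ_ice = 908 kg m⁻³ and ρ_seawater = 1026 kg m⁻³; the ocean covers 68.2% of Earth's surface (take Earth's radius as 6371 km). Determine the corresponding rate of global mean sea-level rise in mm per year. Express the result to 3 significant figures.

ρ_w = 1026 kg m⁻³. Annual water volume added = 129 Gt / ρ_w = 1.290×10^14 kg / 1026 kg m⁻³ = 1.257×10^11 m³.
Δh per year = 1.257×10^11 / 3.48×10^14 = 3.61×10^-4 m = 0.361 mm.

≈ 0.361 mm/yr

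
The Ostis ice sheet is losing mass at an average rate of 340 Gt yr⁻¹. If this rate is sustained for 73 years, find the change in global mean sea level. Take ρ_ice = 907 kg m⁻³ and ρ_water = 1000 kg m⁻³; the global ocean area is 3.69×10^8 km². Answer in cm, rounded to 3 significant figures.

Total mass lost = 340 Gt/yr × 73 yr = 2.482×10^4 Gt = 2.482×10^16 kg.
ρ_w = 1000 kg m⁻³, so water volume = 2.482×10^16 / 1000 = 2.482×10^13 m³.
Δh = 2.482×10^13 / 3.69×10^14 = 0.0673 m = 6.73 cm.

≈ 6.73 cm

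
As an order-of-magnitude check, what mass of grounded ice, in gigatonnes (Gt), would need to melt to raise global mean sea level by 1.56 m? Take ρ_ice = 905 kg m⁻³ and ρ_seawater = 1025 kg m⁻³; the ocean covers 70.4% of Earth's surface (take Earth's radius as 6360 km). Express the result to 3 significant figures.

Required water volume = Δh × A = 1.56 m × 3.58×10^14 m² = 5.582×10^14 m³.
ρ_w = 1025 kg m⁻³, so the mass of water = 5.582×10^14 m³ × 1025 kg m⁻³ = 5.722×10^17 kg = 5.72×10^5 Gt (and the same mass of ice, by conservation).

≈ 5.72×10^5 Gt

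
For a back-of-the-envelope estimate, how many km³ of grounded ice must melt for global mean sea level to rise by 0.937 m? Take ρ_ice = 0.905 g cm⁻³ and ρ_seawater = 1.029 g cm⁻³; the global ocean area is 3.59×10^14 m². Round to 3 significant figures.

≈ 3.82×10^5 km³

Required water volume = Δh × A = 0.937 m × 3.59×10^14 m² = 3.364×10^14 m³ = 3.364×10^5 km³.
Ice volume = water volume × ρ_w/ρ_ice = 3.364×10^5 × 1029/905 = 3.82×10^5 km³.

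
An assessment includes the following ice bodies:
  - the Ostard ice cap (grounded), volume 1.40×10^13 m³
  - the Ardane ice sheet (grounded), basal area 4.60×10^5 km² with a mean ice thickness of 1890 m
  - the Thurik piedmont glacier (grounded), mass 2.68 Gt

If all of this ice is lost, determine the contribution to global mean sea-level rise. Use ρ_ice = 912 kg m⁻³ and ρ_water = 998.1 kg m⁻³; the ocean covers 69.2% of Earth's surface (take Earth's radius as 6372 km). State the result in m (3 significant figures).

≈ 2.29 m

Ostard: 1.40×10^13 m³ × (912/998.1) = 1.279×10^13 m³ of water.
Ardane: ice volume = 4.60×10^5 km² × 1890 m = 8.694×10^5 km³; 8.694×10^5 × (912/998.1) = 7.944×10^5 km³ of water.
Thurik: 2.68 Gt = 2.680×10^12 kg; dividing by ρ_w = 998.1 kg m⁻³ gives 2.685×10^9 m³ of water.
Total added water ≈ 8.072×10^14 m³ over 3.53×10^14 m² → Δh = 2.29 m.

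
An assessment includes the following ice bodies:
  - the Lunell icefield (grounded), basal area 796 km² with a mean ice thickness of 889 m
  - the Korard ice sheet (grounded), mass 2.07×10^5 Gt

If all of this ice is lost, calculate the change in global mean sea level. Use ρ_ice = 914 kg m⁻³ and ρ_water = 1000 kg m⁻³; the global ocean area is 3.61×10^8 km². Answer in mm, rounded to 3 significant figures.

≈ 575 mm

Lunell: ice volume = 796 km² × 889 m = 707.6 km³; 707.6 × (914/1000) = 646.8 km³ of water.
Korard: 2.07×10^5 Gt = 2.070×10^17 kg; dividing by ρ_w = 1000 kg m⁻³ gives 2.070×10^14 m³ of water.
Total added water ≈ 2.076×10^14 m³ over 3.61×10^14 m² → Δh = 0.575 m = 575 mm.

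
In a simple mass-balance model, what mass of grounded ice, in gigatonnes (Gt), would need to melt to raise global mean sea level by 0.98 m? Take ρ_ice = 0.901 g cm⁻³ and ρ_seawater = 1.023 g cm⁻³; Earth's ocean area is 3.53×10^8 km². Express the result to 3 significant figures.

≈ 3.54×10^5 Gt

Required water volume = Δh × A = 0.98 m × 3.53×10^14 m² = 3.459×10^14 m³.
ρ_w = 1.023 g cm⁻³ = 1023 kg m⁻³, so the mass of water = 3.459×10^14 m³ × 1023 kg m⁻³ = 3.539×10^17 kg = 3.54×10^5 Gt (and the same mass of ice, by conservation).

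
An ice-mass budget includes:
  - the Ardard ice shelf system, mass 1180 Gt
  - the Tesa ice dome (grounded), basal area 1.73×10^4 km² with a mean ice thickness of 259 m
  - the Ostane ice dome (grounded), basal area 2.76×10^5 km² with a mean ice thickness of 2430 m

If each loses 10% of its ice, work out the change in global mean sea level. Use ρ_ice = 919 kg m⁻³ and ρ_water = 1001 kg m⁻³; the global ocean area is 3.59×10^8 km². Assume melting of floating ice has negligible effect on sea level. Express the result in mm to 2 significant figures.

≈ 170 mm

The Ardard ice shelf system is floating and already displaces its own weight of water, so its melt adds essentially nothing to sea level.
Tesa: ice volume = 1.73×10^4 km² × 259 m = 4481 km³; 0.1 × 4481 × (919/1001) = 411.4 km³ of water.
Ostane: ice volume = 2.76×10^5 km² × 2430 m = 6.707×10^5 km³; 0.1 × 6.707×10^5 × (919/1001) = 6.157×10^4 km³ of water.
Total added water ≈ 6.199×10^13 m³ over 3.59×10^14 m² → Δh = 0.173 m = 170 mm.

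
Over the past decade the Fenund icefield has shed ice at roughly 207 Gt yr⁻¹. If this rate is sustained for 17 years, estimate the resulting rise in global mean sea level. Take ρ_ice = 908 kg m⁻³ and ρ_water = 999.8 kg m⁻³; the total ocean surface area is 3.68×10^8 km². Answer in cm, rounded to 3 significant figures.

Total mass lost = 207 Gt/yr × 17 yr = 3519 Gt = 3.519×10^15 kg.
ρ_w = 999.8 kg m⁻³, so water volume = 3.519×10^15 / 999.8 = 3.520×10^12 m³.
Δh = 3.520×10^12 / 3.68×10^14 = 9.56×10^-3 m = 0.956 cm.

≈ 0.956 cm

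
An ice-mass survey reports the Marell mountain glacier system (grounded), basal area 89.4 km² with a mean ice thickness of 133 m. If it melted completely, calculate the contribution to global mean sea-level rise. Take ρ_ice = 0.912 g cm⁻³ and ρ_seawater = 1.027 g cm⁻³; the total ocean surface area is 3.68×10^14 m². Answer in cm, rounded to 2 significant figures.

≈ 2.9×10^-3 cm

Marell: ice volume = 89.4 km² × 133 m = 11.89 km³; 11.89 × (912/1027) = 10.56 km³ of water.
Spread over 3.68×10^14 m² of ocean, Δh = 1.056×10^10 / 3.68×10^14 = 2.87×10^-5 m = 2.9×10^-3 cm.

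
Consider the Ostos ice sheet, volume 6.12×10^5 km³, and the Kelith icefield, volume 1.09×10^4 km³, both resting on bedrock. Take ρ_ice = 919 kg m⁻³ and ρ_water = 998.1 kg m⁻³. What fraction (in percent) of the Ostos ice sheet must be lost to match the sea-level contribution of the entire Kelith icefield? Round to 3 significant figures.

Equal sea-level rise means equal mass of meltwater, i.e. equal mass of ice lost.
Ice mass of Kelith: 1.002×10^16 kg; ice mass of Ostos: 5.624×10^17 kg.
Fraction required = 1.002×10^16 / 5.624×10^17 = 0.0178 → 1.78 %.

≈ 1.78 %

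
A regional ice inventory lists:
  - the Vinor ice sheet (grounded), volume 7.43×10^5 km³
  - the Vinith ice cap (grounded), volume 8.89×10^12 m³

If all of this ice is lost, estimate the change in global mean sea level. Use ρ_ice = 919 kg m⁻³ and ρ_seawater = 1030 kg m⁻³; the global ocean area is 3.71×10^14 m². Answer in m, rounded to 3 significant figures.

Vinor: 7.43×10^5 km³ × (919/1030) = 6.629×10^5 km³ of water.
Vinith: 8.89×10^12 m³ × (919/1030) = 7.932×10^12 m³ of water.
Total added water ≈ 6.709×10^14 m³ over 3.71×10^14 m² → Δh = 1.81 m.

≈ 1.81 m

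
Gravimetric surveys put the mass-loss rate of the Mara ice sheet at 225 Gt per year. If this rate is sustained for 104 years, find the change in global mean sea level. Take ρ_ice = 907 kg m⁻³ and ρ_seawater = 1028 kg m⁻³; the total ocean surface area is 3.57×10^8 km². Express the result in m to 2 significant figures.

≈ 0.064 m

Total mass lost = 225 Gt/yr × 104 yr = 2.340×10^4 Gt = 2.340×10^16 kg.
ρ_w = 1028 kg m⁻³, so water volume = 2.340×10^16 / 1028 = 2.276×10^13 m³.
Δh = 2.276×10^13 / 3.57×10^14 = 0.0638 m.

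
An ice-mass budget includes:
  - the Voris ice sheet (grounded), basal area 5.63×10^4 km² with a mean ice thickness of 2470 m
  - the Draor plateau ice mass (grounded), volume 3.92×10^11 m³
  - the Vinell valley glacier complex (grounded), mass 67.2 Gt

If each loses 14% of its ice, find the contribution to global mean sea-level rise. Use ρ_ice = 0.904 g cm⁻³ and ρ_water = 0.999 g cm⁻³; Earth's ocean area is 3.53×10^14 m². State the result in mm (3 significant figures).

Voris: ice volume = 5.63×10^4 km² × 2470 m = 1.391×10^5 km³; 0.14 × 1.391×10^5 × (904/999) = 1.762×10^4 km³ of water.
Draor: 0.14 × 3.92×10^11 m³ × (904/999) = 4.966×10^10 m³ of water.
Vinell: 0.14 × 67.2 Gt = 9.408×10^12 kg; dividing by ρ_w = 0.999 g cm⁻³ = 999 kg m⁻³ gives 9.417×10^9 m³ of water.
Total added water ≈ 1.768×10^13 m³ over 3.53×10^14 m² → Δh = 0.0501 m = 50.1 mm.

≈ 50.1 mm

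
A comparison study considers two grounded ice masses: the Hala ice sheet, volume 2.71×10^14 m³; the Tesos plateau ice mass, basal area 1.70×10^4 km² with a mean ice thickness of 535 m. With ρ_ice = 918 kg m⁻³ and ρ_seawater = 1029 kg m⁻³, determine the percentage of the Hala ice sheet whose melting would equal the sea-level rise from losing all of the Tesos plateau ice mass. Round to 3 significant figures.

Equal sea-level rise means equal mass of meltwater, i.e. equal mass of ice lost.
Ice mass of Tesos: 8.349×10^15 kg; ice mass of Hala: 2.488×10^17 kg.
Fraction required = 8.349×10^15 / 2.488×10^17 = 0.0336 → 3.36 %.

≈ 3.36 %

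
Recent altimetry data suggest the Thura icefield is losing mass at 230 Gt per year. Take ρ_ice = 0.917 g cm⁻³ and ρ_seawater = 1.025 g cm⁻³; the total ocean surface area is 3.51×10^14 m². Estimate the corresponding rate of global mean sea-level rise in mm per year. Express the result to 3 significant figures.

≈ 0.639 mm/yr

ρ_w = 1.025 g cm⁻³ = 1025 kg m⁻³. Annual water volume added = 230 Gt / ρ_w = 2.300×10^14 kg / 1025 kg m⁻³ = 2.244×10^11 m³.
Δh per year = 2.244×10^11 / 3.51×10^14 = 6.39×10^-4 m = 0.639 mm.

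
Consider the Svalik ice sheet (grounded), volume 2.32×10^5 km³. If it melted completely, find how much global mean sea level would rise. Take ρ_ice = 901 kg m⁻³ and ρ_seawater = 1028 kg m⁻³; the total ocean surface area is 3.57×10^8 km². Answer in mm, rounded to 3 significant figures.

Svalik: 2.32×10^5 km³ × (901/1028) = 2.033×10^5 km³ of water.
Spread over 3.57×10^14 m² of ocean, Δh = 2.033×10^14 / 3.57×10^14 = 0.570 m = 570 mm.

≈ 570 mm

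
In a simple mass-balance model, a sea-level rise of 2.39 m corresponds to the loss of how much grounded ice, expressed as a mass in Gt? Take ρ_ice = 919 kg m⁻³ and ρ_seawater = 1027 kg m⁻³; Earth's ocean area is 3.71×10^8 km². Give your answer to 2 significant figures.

Required water volume = Δh × A = 2.39 m × 3.71×10^14 m² = 8.867×10^14 m³.
ρ_w = 1027 kg m⁻³, so the mass of water = 8.867×10^14 m³ × 1027 kg m⁻³ = 9.106×10^17 kg = 9.1×10^5 Gt (and the same mass of ice, by conservation).

≈ 9.1×10^5 Gt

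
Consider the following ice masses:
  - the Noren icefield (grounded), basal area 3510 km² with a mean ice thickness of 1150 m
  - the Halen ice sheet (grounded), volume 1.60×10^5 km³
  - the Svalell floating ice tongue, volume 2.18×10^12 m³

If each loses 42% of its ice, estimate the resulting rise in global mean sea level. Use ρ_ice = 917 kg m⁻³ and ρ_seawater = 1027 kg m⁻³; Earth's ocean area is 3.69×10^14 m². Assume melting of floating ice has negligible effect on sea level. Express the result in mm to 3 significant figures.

Noren: ice volume = 3510 km² × 1150 m = 4036 km³; 0.42 × 4036 × (917/1027) = 1514 km³ of water.
Halen: 0.42 × 1.60×10^5 km³ × (917/1027) = 6.000×10^4 km³ of water.
The Svalell floating ice tongue is floating and already displaces its own weight of water, so its melt adds essentially nothing to sea level.
Total added water ≈ 6.152×10^13 m³ over 3.69×10^14 m² → Δh = 0.167 m = 167 mm.

≈ 167 mm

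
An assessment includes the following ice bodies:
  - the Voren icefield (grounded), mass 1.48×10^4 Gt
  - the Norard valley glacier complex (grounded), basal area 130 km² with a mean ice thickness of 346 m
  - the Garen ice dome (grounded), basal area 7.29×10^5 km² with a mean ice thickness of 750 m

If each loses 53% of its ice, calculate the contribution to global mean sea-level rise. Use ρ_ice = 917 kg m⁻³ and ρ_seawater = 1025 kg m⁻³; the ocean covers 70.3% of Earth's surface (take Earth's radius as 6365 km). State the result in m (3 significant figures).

≈ 0.746 m

Voren: 0.53 × 1.48×10^4 Gt = 7.844×10^15 kg; dividing by ρ_w = 1025 kg m⁻³ gives 7.653×10^12 m³ of water.
Norard: ice volume = 130 km² × 346 m = 44.98 km³; 0.53 × 44.98 × (917/1025) = 21.33 km³ of water.
Garen: ice volume = 7.29×10^5 km² × 750 m = 5.468×10^5 km³; 0.53 × 5.468×10^5 × (917/1025) = 2.592×10^5 km³ of water.
Total added water ≈ 2.669×10^14 m³ over 3.58×10^14 m² → Δh = 0.746 m.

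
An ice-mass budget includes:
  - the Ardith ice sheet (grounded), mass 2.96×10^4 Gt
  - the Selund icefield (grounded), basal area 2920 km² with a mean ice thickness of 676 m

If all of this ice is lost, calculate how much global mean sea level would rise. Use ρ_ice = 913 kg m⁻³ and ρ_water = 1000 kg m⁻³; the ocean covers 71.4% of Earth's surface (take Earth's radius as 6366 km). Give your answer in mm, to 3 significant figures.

≈ 86.4 mm

Ardith: 2.96×10^4 Gt = 2.960×10^16 kg; dividing by ρ_w = 1000 kg m⁻³ gives 2.960×10^13 m³ of water.
Selund: ice volume = 2920 km² × 676 m = 1974 km³; 1974 × (913/1000) = 1802 km³ of water.
Total added water ≈ 3.140×10^13 m³ over 3.64×10^14 m² → Δh = 0.0864 m = 86.4 mm.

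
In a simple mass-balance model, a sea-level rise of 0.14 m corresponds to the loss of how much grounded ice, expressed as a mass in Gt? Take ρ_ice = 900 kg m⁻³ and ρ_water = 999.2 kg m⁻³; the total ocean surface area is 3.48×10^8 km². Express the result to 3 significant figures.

Required water volume = Δh × A = 0.14 m × 3.48×10^14 m² = 4.872×10^13 m³.
ρ_w = 999.2 kg m⁻³, so the mass of water = 4.872×10^13 m³ × 999.2 kg m⁻³ = 4.868×10^16 kg = 4.87×10^4 Gt (and the same mass of ice, by conservation).

≈ 4.87×10^4 Gt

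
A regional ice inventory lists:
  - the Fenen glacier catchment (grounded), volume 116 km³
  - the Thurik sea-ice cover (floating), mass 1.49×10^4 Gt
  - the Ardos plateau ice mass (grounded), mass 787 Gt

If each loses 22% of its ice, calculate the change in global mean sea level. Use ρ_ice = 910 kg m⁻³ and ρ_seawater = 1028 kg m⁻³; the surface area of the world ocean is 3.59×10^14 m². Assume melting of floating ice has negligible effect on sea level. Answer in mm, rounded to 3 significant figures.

Fenen: 0.22 × 116 km³ × (910/1028) = 22.59 km³ of water.
The Thurik sea-ice cover is floating and already displaces its own weight of water, so its melt adds essentially nothing to sea level.
Ardos: 0.22 × 787 Gt = 1.731×10^14 kg; dividing by ρ_w = 1028 kg m⁻³ gives 1.684×10^11 m³ of water.
Total added water ≈ 1.910×10^11 m³ over 3.59×10^14 m² → Δh = 5.32×10^-4 m = 0.532 mm.

≈ 0.532 mm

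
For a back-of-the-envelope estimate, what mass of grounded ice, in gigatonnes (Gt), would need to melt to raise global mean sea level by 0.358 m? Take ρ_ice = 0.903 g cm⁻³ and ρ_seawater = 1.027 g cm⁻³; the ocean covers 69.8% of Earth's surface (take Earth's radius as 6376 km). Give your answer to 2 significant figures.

Required water volume = Δh × A = 0.358 m × 3.57×10^14 m² = 1.277×10^14 m³.
ρ_w = 1.027 g cm⁻³ = 1027 kg m⁻³, so the mass of water = 1.277×10^14 m³ × 1027 kg m⁻³ = 1.311×10^17 kg = 1.3×10^5 Gt (and the same mass of ice, by conservation).

≈ 1.3×10^5 Gt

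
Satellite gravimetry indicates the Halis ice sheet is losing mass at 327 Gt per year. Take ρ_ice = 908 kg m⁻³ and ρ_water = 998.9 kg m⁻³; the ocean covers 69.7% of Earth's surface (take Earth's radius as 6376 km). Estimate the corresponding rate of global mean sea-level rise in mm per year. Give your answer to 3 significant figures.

≈ 0.919 mm/yr

ρ_w = 998.9 kg m⁻³. Annual water volume added = 327 Gt / ρ_w = 3.270×10^14 kg / 998.9 kg m⁻³ = 3.274×10^11 m³.
Δh per year = 3.274×10^11 / 3.56×10^14 = 9.19×10^-4 m = 0.919 mm.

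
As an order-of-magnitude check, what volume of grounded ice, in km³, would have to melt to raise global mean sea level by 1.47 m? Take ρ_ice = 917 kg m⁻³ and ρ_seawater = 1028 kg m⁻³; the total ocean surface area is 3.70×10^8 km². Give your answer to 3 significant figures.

≈ 6.10×10^5 km³

Required water volume = Δh × A = 1.47 m × 3.70×10^14 m² = 5.439×10^14 m³ = 5.439×10^5 km³.
Ice volume = water volume × ρ_w/ρ_ice = 5.439×10^5 × 1028/917 = 6.10×10^5 km³.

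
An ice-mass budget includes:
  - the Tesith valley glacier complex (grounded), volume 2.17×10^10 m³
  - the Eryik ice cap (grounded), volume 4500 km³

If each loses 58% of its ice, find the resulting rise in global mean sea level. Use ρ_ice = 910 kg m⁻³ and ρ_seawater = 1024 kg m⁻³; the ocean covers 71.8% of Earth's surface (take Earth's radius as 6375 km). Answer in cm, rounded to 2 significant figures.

Tesith: 0.58 × 2.17×10^10 m³ × (910/1024) = 1.118×10^10 m³ of water.
Eryik: 0.58 × 4500 km³ × (910/1024) = 2319 km³ of water.
Total added water ≈ 2.331×10^12 m³ over 3.67×10^14 m² → Δh = 6.36×10^-3 m = 0.64 cm.

≈ 0.64 cm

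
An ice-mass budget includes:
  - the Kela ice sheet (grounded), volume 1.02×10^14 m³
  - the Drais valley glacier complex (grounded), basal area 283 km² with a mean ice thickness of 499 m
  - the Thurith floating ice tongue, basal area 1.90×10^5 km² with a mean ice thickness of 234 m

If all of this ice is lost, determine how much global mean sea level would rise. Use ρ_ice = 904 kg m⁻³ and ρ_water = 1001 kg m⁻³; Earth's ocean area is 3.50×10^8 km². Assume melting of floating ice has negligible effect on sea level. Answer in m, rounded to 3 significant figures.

Kela: 1.02×10^14 m³ × (904/1001) = 9.212×10^13 m³ of water.
Drais: ice volume = 283 km² × 499 m = 141.2 km³; 141.2 × (904/1001) = 127.5 km³ of water.
The Thurith floating ice tongue is floating and already displaces its own weight of water, so its melt adds essentially nothing to sea level.
Total added water ≈ 9.224×10^13 m³ over 3.50×10^14 m² → Δh = 0.264 m.

≈ 0.264 m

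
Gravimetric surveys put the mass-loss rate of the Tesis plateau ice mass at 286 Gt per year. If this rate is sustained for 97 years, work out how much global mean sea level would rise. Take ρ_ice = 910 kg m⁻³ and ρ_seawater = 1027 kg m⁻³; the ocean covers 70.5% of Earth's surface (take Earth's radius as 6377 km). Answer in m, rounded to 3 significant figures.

Total mass lost = 286 Gt/yr × 97 yr = 2.774×10^4 Gt = 2.774×10^16 kg.
ρ_w = 1027 kg m⁻³, so water volume = 2.774×10^16 / 1027 = 2.701×10^13 m³.
Δh = 2.701×10^13 / 3.60×10^14 = 0.0750 m.

≈ 0.0750 m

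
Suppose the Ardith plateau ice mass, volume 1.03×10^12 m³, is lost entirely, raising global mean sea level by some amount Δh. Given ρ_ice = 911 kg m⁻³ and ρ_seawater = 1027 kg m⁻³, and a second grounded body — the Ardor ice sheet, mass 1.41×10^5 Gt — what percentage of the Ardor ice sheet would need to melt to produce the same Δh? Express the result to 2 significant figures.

Equal sea-level rise means equal mass of meltwater, i.e. equal mass of ice lost.
Ice mass of Ardith: 9.383×10^14 kg; ice mass of Ardor: 1.410×10^17 kg.
Fraction required = 9.383×10^14 / 1.410×10^17 = 6.65×10^-3 → 0.67 %.

≈ 0.67 %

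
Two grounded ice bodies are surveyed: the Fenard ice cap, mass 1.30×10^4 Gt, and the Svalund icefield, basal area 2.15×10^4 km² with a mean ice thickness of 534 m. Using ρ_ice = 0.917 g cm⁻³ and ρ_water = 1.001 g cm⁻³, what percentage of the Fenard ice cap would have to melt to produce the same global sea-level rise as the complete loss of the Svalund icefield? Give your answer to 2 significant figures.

Equal sea-level rise means equal mass of meltwater, i.e. equal mass of ice lost.
Ice mass of Svalund: 1.053×10^16 kg; ice mass of Fenard: 1.300×10^16 kg.
Fraction required = 1.053×10^16 / 1.300×10^16 = 0.810 → 81 %.

≈ 81 %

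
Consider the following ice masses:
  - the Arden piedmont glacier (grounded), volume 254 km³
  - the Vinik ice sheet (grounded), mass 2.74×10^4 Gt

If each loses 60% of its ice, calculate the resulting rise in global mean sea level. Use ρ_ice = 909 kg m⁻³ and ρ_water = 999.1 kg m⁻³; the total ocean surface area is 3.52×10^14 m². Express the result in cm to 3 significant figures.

Arden: 0.6 × 254 km³ × (909/999.1) = 138.7 km³ of water.
Vinik: 0.6 × 2.74×10^4 Gt = 1.644×10^16 kg; dividing by ρ_w = 999.1 kg m⁻³ gives 1.645×10^13 m³ of water.
Total added water ≈ 1.659×10^13 m³ over 3.52×10^14 m² → Δh = 0.0471 m = 4.71 cm.

≈ 4.71 cm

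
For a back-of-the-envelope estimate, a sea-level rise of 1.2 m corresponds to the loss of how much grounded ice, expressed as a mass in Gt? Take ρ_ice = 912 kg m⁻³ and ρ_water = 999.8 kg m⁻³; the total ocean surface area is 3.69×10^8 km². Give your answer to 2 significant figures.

≈ 4.4×10^5 Gt

Required water volume = Δh × A = 1.2 m × 3.69×10^14 m² = 4.428×10^14 m³.
ρ_w = 999.8 kg m⁻³, so the mass of water = 4.428×10^14 m³ × 999.8 kg m⁻³ = 4.427×10^17 kg = 4.4×10^5 Gt (and the same mass of ice, by conservation).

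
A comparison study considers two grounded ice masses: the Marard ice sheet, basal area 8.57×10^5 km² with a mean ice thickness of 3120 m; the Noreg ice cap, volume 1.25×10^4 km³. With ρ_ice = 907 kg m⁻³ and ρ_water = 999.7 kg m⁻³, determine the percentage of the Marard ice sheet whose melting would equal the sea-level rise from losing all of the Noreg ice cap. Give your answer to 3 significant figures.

Equal sea-level rise means equal mass of meltwater, i.e. equal mass of ice lost.
Ice mass of Noreg: 1.134×10^16 kg; ice mass of Marard: 2.425×10^18 kg.
Fraction required = 1.134×10^16 / 2.425×10^18 = 4.67×10^-3 → 0.467 %.

≈ 0.467 %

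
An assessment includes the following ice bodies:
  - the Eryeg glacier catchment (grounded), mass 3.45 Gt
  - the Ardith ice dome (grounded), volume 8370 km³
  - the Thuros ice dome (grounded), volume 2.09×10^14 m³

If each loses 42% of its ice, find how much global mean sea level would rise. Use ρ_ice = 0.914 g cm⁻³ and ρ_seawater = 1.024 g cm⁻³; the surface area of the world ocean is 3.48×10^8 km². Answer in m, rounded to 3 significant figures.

≈ 0.234 m

Eryeg: 0.42 × 3.45 Gt = 1.449×10^12 kg; dividing by ρ_w = 1.024 g cm⁻³ = 1024 kg m⁻³ gives 1.415×10^9 m³ of water.
Ardith: 0.42 × 8370 km³ × (914/1024) = 3138 km³ of water.
Thuros: 0.42 × 2.09×10^14 m³ × (914/1024) = 7.835×10^13 m³ of water.
Total added water ≈ 8.149×10^13 m³ over 3.48×10^14 m² → Δh = 0.234 m.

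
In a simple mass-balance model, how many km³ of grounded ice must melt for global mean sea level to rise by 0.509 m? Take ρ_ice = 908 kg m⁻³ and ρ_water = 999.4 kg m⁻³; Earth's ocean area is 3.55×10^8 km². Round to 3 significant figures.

≈ 1.99×10^5 km³

Required water volume = Δh × A = 0.509 m × 3.55×10^14 m² = 1.807×10^14 m³ = 1.807×10^5 km³.
Ice volume = water volume × ρ_w/ρ_ice = 1.807×10^5 × 999.4/908 = 1.99×10^5 km³.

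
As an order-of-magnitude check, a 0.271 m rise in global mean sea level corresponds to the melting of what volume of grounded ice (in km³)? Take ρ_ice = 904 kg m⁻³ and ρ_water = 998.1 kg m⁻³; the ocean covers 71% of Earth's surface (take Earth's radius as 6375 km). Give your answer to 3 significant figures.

Required water volume = Δh × A = 0.271 m × 3.63×10^14 m² = 9.826×10^13 m³ = 9.826×10^4 km³.
Ice volume = water volume × ρ_w/ρ_ice = 9.826×10^4 × 998.1/904 = 1.08×10^5 km³.

≈ 1.08×10^5 km³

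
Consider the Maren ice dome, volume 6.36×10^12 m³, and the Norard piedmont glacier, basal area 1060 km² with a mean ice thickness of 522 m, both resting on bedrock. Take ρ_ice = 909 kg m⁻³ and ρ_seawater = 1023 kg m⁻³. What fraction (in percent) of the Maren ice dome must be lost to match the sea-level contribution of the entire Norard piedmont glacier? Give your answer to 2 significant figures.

Equal sea-level rise means equal mass of meltwater, i.e. equal mass of ice lost.
Ice mass of Norard: 5.030×10^14 kg; ice mass of Maren: 5.781×10^15 kg.
Fraction required = 5.030×10^14 / 5.781×10^15 = 0.0870 → 8.7 %.

≈ 8.7 %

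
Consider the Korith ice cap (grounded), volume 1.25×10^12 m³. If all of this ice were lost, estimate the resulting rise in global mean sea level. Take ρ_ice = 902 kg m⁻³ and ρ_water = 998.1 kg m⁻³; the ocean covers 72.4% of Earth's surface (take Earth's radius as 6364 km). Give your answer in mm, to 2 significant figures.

Korith: 1.25×10^12 m³ × (902/998.1) = 1.130×10^12 m³ of water.
Spread over 3.68×10^14 m² of ocean, Δh = 1.130×10^12 / 3.68×10^14 = 3.07×10^-3 m = 3.1 mm.

≈ 3.1 mm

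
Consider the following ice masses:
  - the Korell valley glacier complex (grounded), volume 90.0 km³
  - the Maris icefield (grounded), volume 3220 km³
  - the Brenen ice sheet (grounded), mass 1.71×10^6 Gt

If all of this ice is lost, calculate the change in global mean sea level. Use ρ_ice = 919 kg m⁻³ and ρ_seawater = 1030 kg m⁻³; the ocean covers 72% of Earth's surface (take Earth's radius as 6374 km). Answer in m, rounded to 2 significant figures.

≈ 4.5 m

Korell: 90.0 km³ × (919/1030) = 80.30 km³ of water.
Maris: 3220 km³ × (919/1030) = 2873 km³ of water.
Brenen: 1.71×10^6 Gt = 1.710×10^18 kg; dividing by ρ_w = 1030 kg m⁻³ gives 1.660×10^15 m³ of water.
Total added water ≈ 1.663×10^15 m³ over 3.68×10^14 m² → Δh = 4.52 m.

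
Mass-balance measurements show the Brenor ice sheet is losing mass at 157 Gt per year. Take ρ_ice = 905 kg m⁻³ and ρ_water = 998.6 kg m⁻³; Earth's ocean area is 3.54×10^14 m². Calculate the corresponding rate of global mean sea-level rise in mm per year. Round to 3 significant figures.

ρ_w = 998.6 kg m⁻³. Annual water volume added = 157 Gt / ρ_w = 1.570×10^14 kg / 998.6 kg m⁻³ = 1.572×10^11 m³.
Δh per year = 1.572×10^11 / 3.54×10^14 = 4.44×10^-4 m = 0.444 mm.

≈ 0.444 mm/yr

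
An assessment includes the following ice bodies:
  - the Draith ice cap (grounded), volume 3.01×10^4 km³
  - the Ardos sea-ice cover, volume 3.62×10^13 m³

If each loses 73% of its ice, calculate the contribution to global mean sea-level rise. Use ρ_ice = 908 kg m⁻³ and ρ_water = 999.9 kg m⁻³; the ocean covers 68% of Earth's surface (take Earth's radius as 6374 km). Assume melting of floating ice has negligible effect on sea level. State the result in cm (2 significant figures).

Draith: 0.73 × 3.01×10^4 km³ × (908/999.9) = 1.995×10^4 km³ of water.
The Ardos sea-ice cover is floating and already displaces its own weight of water, so its melt adds essentially nothing to sea level.
Total added water ≈ 1.995×10^13 m³ over 3.47×10^14 m² → Δh = 0.0575 m = 5.7 cm.

≈ 5.7 cm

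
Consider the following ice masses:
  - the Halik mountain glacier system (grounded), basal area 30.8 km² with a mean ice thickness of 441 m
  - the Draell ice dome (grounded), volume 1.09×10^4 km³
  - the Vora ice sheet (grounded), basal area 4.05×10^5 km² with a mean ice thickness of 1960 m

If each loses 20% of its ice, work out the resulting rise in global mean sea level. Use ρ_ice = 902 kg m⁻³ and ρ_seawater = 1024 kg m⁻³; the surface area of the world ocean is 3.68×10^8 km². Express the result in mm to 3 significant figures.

Halik: ice volume = 30.8 km² × 441 m = 13.58 km³; 0.2 × 13.58 × (902/1024) = 2.393 km³ of water.
Draell: 0.2 × 1.09×10^4 km³ × (902/1024) = 1920 km³ of water.
Vora: ice volume = 4.05×10^5 km² × 1960 m = 7.938×10^5 km³; 0.2 × 7.938×10^5 × (902/1024) = 1.398×10^5 km³ of water.
Total added water ≈ 1.418×10^14 m³ over 3.68×10^14 m² → Δh = 0.385 m = 385 mm.

≈ 385 mm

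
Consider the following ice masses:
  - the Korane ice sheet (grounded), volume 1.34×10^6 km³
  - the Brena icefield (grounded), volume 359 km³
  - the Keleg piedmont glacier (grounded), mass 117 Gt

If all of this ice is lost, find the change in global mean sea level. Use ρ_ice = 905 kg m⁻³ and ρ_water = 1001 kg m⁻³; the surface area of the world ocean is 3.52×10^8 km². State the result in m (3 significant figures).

Korane: 1.34×10^6 km³ × (905/1001) = 1.211×10^6 km³ of water.
Brena: 359 km³ × (905/1001) = 324.6 km³ of water.
Keleg: 117 Gt = 1.170×10^14 kg; dividing by ρ_w = 1001 kg m⁻³ gives 1.169×10^11 m³ of water.
Total added water ≈ 1.212×10^15 m³ over 3.52×10^14 m² → Δh = 3.44 m.

≈ 3.44 m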